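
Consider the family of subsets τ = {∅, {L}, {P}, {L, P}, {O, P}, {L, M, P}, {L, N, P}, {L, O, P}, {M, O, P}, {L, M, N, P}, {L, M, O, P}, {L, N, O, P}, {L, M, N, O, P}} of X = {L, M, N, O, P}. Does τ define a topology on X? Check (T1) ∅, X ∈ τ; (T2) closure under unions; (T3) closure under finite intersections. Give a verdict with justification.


τ is NOT a topology on X.

Axiom (T1): ∅ ∈ τ? Yes; X ∈ τ? Yes.
Axiom (T2/T3): check pairwise unions and intersections of members of τ.
Counterexample for (T3): {L, M, P} ∩ {M, O, P} = {M, P} ∉ τ. Therefore τ is NOT a topology.


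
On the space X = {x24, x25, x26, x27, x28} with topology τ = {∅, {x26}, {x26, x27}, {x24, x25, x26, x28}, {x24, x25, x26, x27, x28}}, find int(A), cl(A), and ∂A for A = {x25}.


int(A) = ∅, cl(A) = {x24, x25, x28}, ∂A = {x24, x25, x28}.

Closed sets in (X, τ) are complements of opens:
  closed(X, τ) = {∅, {x27}, {x24, x25, x28}, {x24, x25, x27, x28}, {x24, x25, x26, x27, x28}}.
int(A) = ⋃ {U ∈ τ : U ⊆ A}. Opens contained in A: ∅.
Taking the union of these: int(A) = ∅.
cl(A) = ⋂ {C closed : A ⊆ C}. Closed sets containing A: {x24, x25, x28}, {x24, x25, x27, x28}, {x24, x25, x26, x27, x28}.
Intersecting these: cl(A) = {x24, x25, x28}.
∂A = cl(A) ∖ int(A) = {x24, x25, x28} ∖ ∅ = {x24, x25, x28}.


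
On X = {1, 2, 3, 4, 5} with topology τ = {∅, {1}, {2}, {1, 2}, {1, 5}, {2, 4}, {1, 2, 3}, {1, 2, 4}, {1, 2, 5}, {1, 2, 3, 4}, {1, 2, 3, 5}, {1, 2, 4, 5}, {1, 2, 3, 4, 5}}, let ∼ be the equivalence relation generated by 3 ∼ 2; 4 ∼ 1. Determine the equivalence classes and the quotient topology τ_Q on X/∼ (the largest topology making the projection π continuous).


X/∼ = {[1=4], [2=3], [5]}; |τ_Q| = 3.

Equivalence classes: [1=4], [2=3], [5].
Quotient map π: X → X/∼ sends 1 ↦ [1=4], 2 ↦ [2=3], 3 ↦ [2=3], 4 ↦ [1=4], 5 ↦ [5].
For each subset V ⊆ X/∼, compute π^{-1}(V) ⊆ X and check whether π^{-1}(V) ∈ τ. V is open in τ_Q iff π^{-1}(V) ∈ τ.
  V = {}: π^{-1}(V) = ∅ ∈ τ ✓.
  V = {[1=4]}: π^{-1}(V) = {1, 4} ∉ τ ✗.
  V = {[2=3]}: π^{-1}(V) = {2, 3} ∉ τ ✗.
  V = {[1=4], [2=3]}: π^{-1}(V) = {1, 2, 3, 4} ∈ τ ✓.
  V = {[5]}: π^{-1}(V) = {5} ∉ τ ✗.
  V = {[1=4], [5]}: π^{-1}(V) = {1, 4, 5} ∉ τ ✗.
  V = {[2=3], [5]}: π^{-1}(V) = {2, 3, 5} ∉ τ ✗.
  V = {[1=4], [2=3], [5]}: π^{-1}(V) = {1, 2, 3, 4, 5} ∈ τ ✓.
Open sets in the quotient: τ_Q = {{}, {[1=4], [2=3]}, {[1=4], [2=3], [5]}} (3 elements).


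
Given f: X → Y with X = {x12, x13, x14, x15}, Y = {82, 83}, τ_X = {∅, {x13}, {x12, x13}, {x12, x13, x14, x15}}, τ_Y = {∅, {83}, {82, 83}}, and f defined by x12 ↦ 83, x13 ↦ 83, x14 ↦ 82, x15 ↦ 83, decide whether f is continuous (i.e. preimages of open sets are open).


f is NOT continuous.

Compute f^{-1}(U) for each U ∈ τ_Y:
  U = ∅: f^{-1}(U) = ∅ ∈ τ_X ✓.
  U = {83}: f^{-1}(U) = {x12, x13, x15} ∉ τ_X ✗.
  U = {82, 83}: f^{-1}(U) = {x12, x13, x14, x15} ∈ τ_X ✓.
Found U = {83} with f^{-1}(U) = {x12, x13, x15} not in τ_X. Therefore f is NOT continuous.


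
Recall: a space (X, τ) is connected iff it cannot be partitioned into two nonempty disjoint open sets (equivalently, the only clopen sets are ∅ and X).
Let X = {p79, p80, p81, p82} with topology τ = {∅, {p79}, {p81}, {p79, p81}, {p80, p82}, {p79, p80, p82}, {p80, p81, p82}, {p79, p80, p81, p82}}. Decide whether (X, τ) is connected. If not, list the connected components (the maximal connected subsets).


(X, τ) is disconnected; components = [{p79}, {p81}, {p80, p82}].

Find clopen sets (U ∈ τ with X ∖ U ∈ τ):
  U = ∅, X ∖ U = {p79, p80, p81, p82} — both open, so U is clopen.
  U = {p79}, X ∖ U = {p80, p81, p82} — both open, so U is clopen.
  U = {p81}, X ∖ U = {p79, p80, p82} — both open, so U is clopen.
  U = {p79, p81}, X ∖ U = {p80, p82} — both open, so U is clopen.
  U = {p80, p82}, X ∖ U = {p79, p81} — both open, so U is clopen.
  U = {p79, p80, p82}, X ∖ U = {p81} — both open, so U is clopen.
  U = {p80, p81, p82}, X ∖ U = {p79} — both open, so U is clopen.
  U = {p79, p80, p81, p82}, X ∖ U = ∅ — both open, so U is clopen.
Nontrivial clopen(s) exist: e.g. {p80, p82}. So (X, τ) is disconnected.
Compute connected components by grouping points that agree on all clopens:
  component: {p79}
  component: {p81}
  component: {p80, p82}


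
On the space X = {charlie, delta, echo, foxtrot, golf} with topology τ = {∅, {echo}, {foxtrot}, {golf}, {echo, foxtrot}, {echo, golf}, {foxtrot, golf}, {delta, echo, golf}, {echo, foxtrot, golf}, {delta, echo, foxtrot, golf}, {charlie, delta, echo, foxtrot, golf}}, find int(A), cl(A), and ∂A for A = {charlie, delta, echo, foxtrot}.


int(A) = {echo, foxtrot}, cl(A) = {charlie, delta, echo, foxtrot}, ∂A = {charlie, delta}.

Closed sets in (X, τ) are complements of opens:
  closed(X, τ) = {∅, {charlie}, {charlie, delta}, {charlie, foxtrot}, {charlie, delta, echo}, {charlie, delta, foxtrot}, {charlie, delta, golf}, {charlie, delta, echo, foxtrot}, {charlie, delta, echo, golf}, {charlie, delta, foxtrot, golf}, {charlie, delta, echo, foxtrot, golf}}.
int(A) = ⋃ {U ∈ τ : U ⊆ A}. Opens contained in A: ∅, {echo}, {foxtrot}, {echo, foxtrot}.
Taking the union of these: int(A) = {echo, foxtrot}.
cl(A) = ⋂ {C closed : A ⊆ C}. Closed sets containing A: {charlie, delta, echo, foxtrot}, {charlie, delta, echo, foxtrot, golf}.
Intersecting these: cl(A) = {charlie, delta, echo, foxtrot}.
∂A = cl(A) ∖ int(A) = {charlie, delta, echo, foxtrot} ∖ {echo, foxtrot} = {charlie, delta}.


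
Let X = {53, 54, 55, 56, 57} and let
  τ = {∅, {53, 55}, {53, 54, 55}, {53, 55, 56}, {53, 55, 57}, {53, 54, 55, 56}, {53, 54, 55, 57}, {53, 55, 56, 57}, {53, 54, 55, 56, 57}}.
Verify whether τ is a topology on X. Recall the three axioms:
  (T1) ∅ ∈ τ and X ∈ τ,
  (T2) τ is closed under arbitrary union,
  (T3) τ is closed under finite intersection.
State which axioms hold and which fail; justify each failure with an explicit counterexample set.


τ IS a topology on X.

Axiom (T1): ∅ ∈ τ? Yes; X ∈ τ? Yes.
Axiom (T2/T3): check pairwise unions and intersections of members of τ.
All pairwise intersections and unions checked — each lies in τ. Therefore τ satisfies (T1), (T2), (T3): it IS a topology on X.


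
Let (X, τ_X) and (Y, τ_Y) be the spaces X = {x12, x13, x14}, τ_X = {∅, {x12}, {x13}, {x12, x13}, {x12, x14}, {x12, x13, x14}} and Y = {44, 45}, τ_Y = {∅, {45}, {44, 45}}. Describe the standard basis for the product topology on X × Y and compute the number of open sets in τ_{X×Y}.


Basis B = {∅ × ∅, {x12} × {45}, {x13} × {45}, {x12} × {44, 45}, {x12, x13} × {45}, {x12, x14} × {45}, {x13} × {44, 45}, {x12, x13, x14} × {45}, {x12, x13} × {44, 45}, {x12, x14} × {44, 45}, {x12, x13, x14} × {44, 45}}; |τ_{X×Y}| = 18.

Enumerate products U × V with U ∈ τ_X, V ∈ τ_Y (deduplicated):
  ∅ × ∅ = {} (∅)
  {x12} × {45} = {(x12,45)}
  {x13} × {45} = {(x13,45)}
  {x12} × {44, 45} = {(x12,44), (x12,45)}
  {x12, x13} × {45} = {(x12,45), (x13,45)}
  {x12, x14} × {45} = {(x12,45), (x14,45)}
  {x13} × {44, 45} = {(x13,44), (x13,45)}
  {x12, x13, x14} × {45} = {(x12,45), (x13,45), (x14,45)}
  {x12, x13} × {44, 45} = {(x12,44), (x12,45), (x13,44), (x13,45)}
  {x12, x14} × {44, 45} = {(x12,44), (x12,45), (x14,44), (x14,45)}
  {x12, x13, x14} × {44, 45} = {(x12,44), (x12,45), (x13,44), (x13,45), (x14,44), (x14,45)}
These 11 distinct sets form the basis B.
Close under arbitrary unions to get τ_{X×Y}; counting gives |τ_{X×Y}| = 18.


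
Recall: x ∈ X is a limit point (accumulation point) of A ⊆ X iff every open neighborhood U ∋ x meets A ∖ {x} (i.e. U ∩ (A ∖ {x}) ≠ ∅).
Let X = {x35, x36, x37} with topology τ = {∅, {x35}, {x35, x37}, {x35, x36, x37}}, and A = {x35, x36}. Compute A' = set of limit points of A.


A' = {x36, x37}

For each x ∈ X, list the open sets U ∈ τ with x ∈ U, then check whether U ∩ (A ∖ {x}) ≠ ∅ for every such U.
  x = x35: open {x35} ∋ x has {x35} ∩ (A ∖ {x35}) = ∅, so x is NOT a limit point.
  x = x36: opens ∋ x are {x35, x36, x37}; each meets A ∖ {x36}, so x IS a limit point.
  x = x37: opens ∋ x are {x35, x37}, {x35, x36, x37}; each meets A ∖ {x37}, so x IS a limit point.
Collecting: A' = {x36, x37}.


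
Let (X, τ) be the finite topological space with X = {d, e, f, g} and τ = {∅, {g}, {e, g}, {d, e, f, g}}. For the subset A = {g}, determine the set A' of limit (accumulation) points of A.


A' = {d, e, f}

For each x ∈ X, list the open sets U ∈ τ with x ∈ U, then check whether U ∩ (A ∖ {x}) ≠ ∅ for every such U.
  x = d: opens ∋ x are {d, e, f, g}; each meets A ∖ {d}, so x IS a limit point.
  x = e: opens ∋ x are {e, g}, {d, e, f, g}; each meets A ∖ {e}, so x IS a limit point.
  x = f: opens ∋ x are {d, e, f, g}; each meets A ∖ {f}, so x IS a limit point.
  x = g: open {g} ∋ x has {g} ∩ (A ∖ {g}) = ∅, so x is NOT a limit point.
Collecting: A' = {d, e, f}.


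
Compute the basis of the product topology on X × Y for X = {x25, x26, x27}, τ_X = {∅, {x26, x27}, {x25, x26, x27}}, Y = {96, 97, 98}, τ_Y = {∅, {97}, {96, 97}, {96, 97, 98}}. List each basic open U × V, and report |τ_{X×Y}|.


Basis B = {∅ × ∅, {x26, x27} × {97}, {x25, x26, x27} × {97}, {x26, x27} × {96, 97}, {x25, x26, x27} × {96, 97}, {x26, x27} × {96, 97, 98}, {x25, x26, x27} × {96, 97, 98}}; |τ_{X×Y}| = 10.

Enumerate products U × V with U ∈ τ_X, V ∈ τ_Y (deduplicated):
  ∅ × ∅ = {} (∅)
  {x26, x27} × {97} = {(x26,97), (x27,97)}
  {x25, x26, x27} × {97} = {(x25,97), (x26,97), (x27,97)}
  {x26, x27} × {96, 97} = {(x26,96), (x26,97), (x27,96), (x27,97)}
  {x25, x26, x27} × {96, 97} = {(x25,96), (x25,97), (x26,96), (x26,97), (x27,96), (x27,97)}
  {x26, x27} × {96, 97, 98} = {(x26,96), (x26,97), (x26,98), (x27,96), (x27,97), (x27,98)}
  {x25, x26, x27} × {96, 97, 98} = {(x25,96), (x25,97), (x25,98), (x26,96), (x26,97), (x26,98), (x27,96), (x27,97), (x27,98)}
These 7 distinct sets form the basis B.
Close under arbitrary unions to get τ_{X×Y}; counting gives |τ_{X×Y}| = 10.


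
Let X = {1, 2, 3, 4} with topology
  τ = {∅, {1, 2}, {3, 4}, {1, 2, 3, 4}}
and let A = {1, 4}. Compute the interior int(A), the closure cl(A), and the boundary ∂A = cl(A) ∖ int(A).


int(A) = ∅, cl(A) = {1, 2, 3, 4}, ∂A = {1, 2, 3, 4}.

Closed sets in (X, τ) are complements of opens:
  closed(X, τ) = {∅, {1, 2}, {3, 4}, {1, 2, 3, 4}}.
int(A) = ⋃ {U ∈ τ : U ⊆ A}. Opens contained in A: ∅.
Taking the union of these: int(A) = ∅.
cl(A) = ⋂ {C closed : A ⊆ C}. Closed sets containing A: {1, 2, 3, 4}.
Intersecting these: cl(A) = {1, 2, 3, 4}.
∂A = cl(A) ∖ int(A) = {1, 2, 3, 4} ∖ ∅ = {1, 2, 3, 4}.


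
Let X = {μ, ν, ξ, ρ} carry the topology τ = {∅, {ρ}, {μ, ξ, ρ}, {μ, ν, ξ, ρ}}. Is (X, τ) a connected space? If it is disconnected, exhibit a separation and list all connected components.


(X, τ) is connected.

Find clopen sets (U ∈ τ with X ∖ U ∈ τ):
  U = ∅, X ∖ U = {μ, ν, ξ, ρ} — both open, so U is clopen.
  U = {μ, ν, ξ, ρ}, X ∖ U = ∅ — both open, so U is clopen.
Only trivial clopens (∅ and X) exist, so (X, τ) is connected.
Compute connected components by grouping points that agree on all clopens:
  component: {μ, ν, ξ, ρ}


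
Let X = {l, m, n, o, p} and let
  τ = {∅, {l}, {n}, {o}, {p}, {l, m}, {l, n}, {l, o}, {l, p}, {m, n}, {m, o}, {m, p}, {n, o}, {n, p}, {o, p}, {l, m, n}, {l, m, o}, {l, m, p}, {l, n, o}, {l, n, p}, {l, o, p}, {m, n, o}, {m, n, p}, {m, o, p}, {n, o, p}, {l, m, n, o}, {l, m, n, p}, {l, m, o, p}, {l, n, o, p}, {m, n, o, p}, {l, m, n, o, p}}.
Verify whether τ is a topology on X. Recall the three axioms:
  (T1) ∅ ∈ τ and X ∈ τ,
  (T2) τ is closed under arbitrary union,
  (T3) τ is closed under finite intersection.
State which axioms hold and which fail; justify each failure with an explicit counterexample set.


τ is NOT a topology on X.

Axiom (T1): ∅ ∈ τ? Yes; X ∈ τ? Yes.
Axiom (T2/T3): check pairwise unions and intersections of members of τ.
Counterexample for (T3): {l, m} ∩ {m, n} = {m} ∉ τ. Therefore τ is NOT a topology.


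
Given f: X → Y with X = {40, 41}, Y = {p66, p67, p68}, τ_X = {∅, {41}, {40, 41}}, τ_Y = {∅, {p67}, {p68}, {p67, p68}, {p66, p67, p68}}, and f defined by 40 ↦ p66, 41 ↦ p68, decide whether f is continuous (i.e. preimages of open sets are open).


f IS continuous.

Compute f^{-1}(U) for each U ∈ τ_Y:
  U = ∅: f^{-1}(U) = ∅ ∈ τ_X ✓.
  U = {p67}: f^{-1}(U) = ∅ ∈ τ_X ✓.
  U = {p68}: f^{-1}(U) = {41} ∈ τ_X ✓.
  U = {p67, p68}: f^{-1}(U) = {41} ∈ τ_X ✓.
  U = {p66, p67, p68}: f^{-1}(U) = {40, 41} ∈ τ_X ✓.
Every preimage lies in τ_X, so f IS continuous.


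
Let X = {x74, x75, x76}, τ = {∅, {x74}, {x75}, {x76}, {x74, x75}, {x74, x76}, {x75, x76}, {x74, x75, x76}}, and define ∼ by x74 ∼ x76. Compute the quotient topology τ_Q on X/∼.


X/∼ = {[x74=x76], [x75]}; |τ_Q| = 4.

Equivalence classes: [x74=x76], [x75].
Quotient map π: X → X/∼ sends x74 ↦ [x74=x76], x75 ↦ [x75], x76 ↦ [x74=x76].
For each subset V ⊆ X/∼, compute π^{-1}(V) ⊆ X and check whether π^{-1}(V) ∈ τ. V is open in τ_Q iff π^{-1}(V) ∈ τ.
  V = {}: π^{-1}(V) = ∅ ∈ τ ✓.
  V = {[x74=x76]}: π^{-1}(V) = {x74, x76} ∈ τ ✓.
  V = {[x75]}: π^{-1}(V) = {x75} ∈ τ ✓.
  V = {[x74=x76], [x75]}: π^{-1}(V) = {x74, x75, x76} ∈ τ ✓.
Open sets in the quotient: τ_Q = {{}, {[x74=x76]}, {[x75]}, {[x74=x76], [x75]}} (4 elements).


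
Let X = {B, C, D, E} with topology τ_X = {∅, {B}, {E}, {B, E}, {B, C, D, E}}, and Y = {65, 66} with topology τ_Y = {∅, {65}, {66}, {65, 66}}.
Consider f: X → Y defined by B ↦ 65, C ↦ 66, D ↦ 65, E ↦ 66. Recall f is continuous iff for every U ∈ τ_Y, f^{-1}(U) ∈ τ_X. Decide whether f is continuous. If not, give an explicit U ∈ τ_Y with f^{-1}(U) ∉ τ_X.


f is NOT continuous.

Compute f^{-1}(U) for each U ∈ τ_Y:
  U = ∅: f^{-1}(U) = ∅ ∈ τ_X ✓.
  U = {65}: f^{-1}(U) = {B, D} ∉ τ_X ✗.
  U = {66}: f^{-1}(U) = {C, E} ∉ τ_X ✗.
  U = {65, 66}: f^{-1}(U) = {B, C, D, E} ∈ τ_X ✓.
Found U = {65} with f^{-1}(U) = {B, D} not in τ_X. Therefore f is NOT continuous.


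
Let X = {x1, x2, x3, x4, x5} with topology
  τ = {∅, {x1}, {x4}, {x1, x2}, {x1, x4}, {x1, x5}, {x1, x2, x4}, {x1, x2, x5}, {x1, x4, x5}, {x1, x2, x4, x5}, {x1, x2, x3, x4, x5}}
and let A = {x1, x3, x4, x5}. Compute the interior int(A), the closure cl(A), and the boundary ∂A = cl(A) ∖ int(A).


int(A) = {x1, x4, x5}, cl(A) = {x1, x2, x3, x4, x5}, ∂A = {x2, x3}.

Closed sets in (X, τ) are complements of opens:
  closed(X, τ) = {∅, {x3}, {x2, x3}, {x3, x4}, {x3, x5}, {x2, x3, x4}, {x2, x3, x5}, {x3, x4, x5}, {x1, x2, x3, x5}, {x2, x3, x4, x5}, {x1, x2, x3, x4, x5}}.
int(A) = ⋃ {U ∈ τ : U ⊆ A}. Opens contained in A: ∅, {x1}, {x4}, {x1, x4}, {x1, x5}, {x1, x4, x5}.
Taking the union of these: int(A) = {x1, x4, x5}.
cl(A) = ⋂ {C closed : A ⊆ C}. Closed sets containing A: {x1, x2, x3, x4, x5}.
Intersecting these: cl(A) = {x1, x2, x3, x4, x5}.
∂A = cl(A) ∖ int(A) = {x1, x2, x3, x4, x5} ∖ {x1, x4, x5} = {x2, x3}.


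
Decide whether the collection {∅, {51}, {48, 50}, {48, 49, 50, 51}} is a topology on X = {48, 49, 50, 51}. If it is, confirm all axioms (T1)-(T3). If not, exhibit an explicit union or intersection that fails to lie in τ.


τ is NOT a topology on X.

Axiom (T1): ∅ ∈ τ? Yes; X ∈ τ? Yes.
Axiom (T2/T3): check pairwise unions and intersections of members of τ.
Counterexample for (T2): {51} ∪ {48, 50} = {48, 50, 51} ∉ τ. Therefore τ is NOT a topology.


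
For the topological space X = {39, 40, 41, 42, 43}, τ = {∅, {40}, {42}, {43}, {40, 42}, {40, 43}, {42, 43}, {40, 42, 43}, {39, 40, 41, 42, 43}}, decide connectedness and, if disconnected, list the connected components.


(X, τ) is connected.

Find clopen sets (U ∈ τ with X ∖ U ∈ τ):
  U = ∅, X ∖ U = {39, 40, 41, 42, 43} — both open, so U is clopen.
  U = {39, 40, 41, 42, 43}, X ∖ U = ∅ — both open, so U is clopen.
Only trivial clopens (∅ and X) exist, so (X, τ) is connected.
Compute connected components by grouping points that agree on all clopens:
  component: {39, 40, 41, 42, 43}


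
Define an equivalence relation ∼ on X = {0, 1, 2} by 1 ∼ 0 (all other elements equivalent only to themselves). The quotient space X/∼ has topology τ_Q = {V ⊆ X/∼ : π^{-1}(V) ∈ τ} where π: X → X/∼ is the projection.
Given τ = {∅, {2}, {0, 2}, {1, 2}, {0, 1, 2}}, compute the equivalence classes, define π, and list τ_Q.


X/∼ = {[0=1], [2]}; |τ_Q| = 3.

Equivalence classes: [0=1], [2].
Quotient map π: X → X/∼ sends 0 ↦ [0=1], 1 ↦ [0=1], 2 ↦ [2].
For each subset V ⊆ X/∼, compute π^{-1}(V) ⊆ X and check whether π^{-1}(V) ∈ τ. V is open in τ_Q iff π^{-1}(V) ∈ τ.
  V = {}: π^{-1}(V) = ∅ ∈ τ ✓.
  V = {[0=1]}: π^{-1}(V) = {0, 1} ∉ τ ✗.
  V = {[2]}: π^{-1}(V) = {2} ∈ τ ✓.
  V = {[0=1], [2]}: π^{-1}(V) = {0, 1, 2} ∈ τ ✓.
Open sets in the quotient: τ_Q = {{}, {[2]}, {[0=1], [2]}} (3 elements).


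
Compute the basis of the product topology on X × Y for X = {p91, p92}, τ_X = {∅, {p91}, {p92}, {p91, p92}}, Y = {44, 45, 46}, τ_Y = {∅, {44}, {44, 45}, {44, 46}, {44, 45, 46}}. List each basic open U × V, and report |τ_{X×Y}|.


Basis B = {∅ × ∅, {p91} × {44}, {p92} × {44}, {p91} × {44, 45}, {p91} × {44, 46}, {p91, p92} × {44}, {p92} × {44, 45}, {p92} × {44, 46}, {p91} × {44, 45, 46}, {p92} × {44, 45, 46}, {p91, p92} × {44, 45}, {p91, p92} × {44, 46}, {p91, p92} × {44, 45, 46}}; |τ_{X×Y}| = 25.

Enumerate products U × V with U ∈ τ_X, V ∈ τ_Y (deduplicated):
  ∅ × ∅ = {} (∅)
  {p91} × {44} = {(p91,44)}
  {p92} × {44} = {(p92,44)}
  {p91} × {44, 45} = {(p91,44), (p91,45)}
  {p91} × {44, 46} = {(p91,44), (p91,46)}
  {p91, p92} × {44} = {(p91,44), (p92,44)}
  {p92} × {44, 45} = {(p92,44), (p92,45)}
  {p92} × {44, 46} = {(p92,44), (p92,46)}
  {p91} × {44, 45, 46} = {(p91,44), (p91,45), (p91,46)}
  {p92} × {44, 45, 46} = {(p92,44), (p92,45), (p92,46)}
  {p91, p92} × {44, 45} = {(p91,44), (p91,45), (p92,44), (p92,45)}
  {p91, p92} × {44, 46} = {(p91,44), (p91,46), (p92,44), (p92,46)}
  {p91, p92} × {44, 45, 46} = {(p91,44), (p91,45), (p91,46), (p92,44), (p92,45), (p92,46)}
These 13 distinct sets form the basis B.
Close under arbitrary unions to get τ_{X×Y}; counting gives |τ_{X×Y}| = 25.


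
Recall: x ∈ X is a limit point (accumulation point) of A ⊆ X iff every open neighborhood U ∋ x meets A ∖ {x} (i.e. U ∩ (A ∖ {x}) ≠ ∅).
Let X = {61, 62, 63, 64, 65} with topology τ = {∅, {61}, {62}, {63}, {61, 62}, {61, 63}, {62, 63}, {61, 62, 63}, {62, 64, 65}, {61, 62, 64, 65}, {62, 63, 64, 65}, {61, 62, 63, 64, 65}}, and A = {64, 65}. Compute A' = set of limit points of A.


A' = {64, 65}

For each x ∈ X, list the open sets U ∈ τ with x ∈ U, then check whether U ∩ (A ∖ {x}) ≠ ∅ for every such U.
  x = 61: open {61} ∋ x has {61} ∩ (A ∖ {61}) = ∅, so x is NOT a limit point.
  x = 62: open {62} ∋ x has {62} ∩ (A ∖ {62}) = ∅, so x is NOT a limit point.
  x = 63: open {63} ∋ x has {63} ∩ (A ∖ {63}) = ∅, so x is NOT a limit point.
  x = 64: opens ∋ x are {62, 64, 65}, {61, 62, 64, 65}, {62, 63, 64, 65}, {61, 62, 63, 64, 65}; each meets A ∖ {64}, so x IS a limit point.
  x = 65: opens ∋ x are {62, 64, 65}, {61, 62, 64, 65}, {62, 63, 64, 65}, {61, 62, 63, 64, 65}; each meets A ∖ {65}, so x IS a limit point.
Collecting: A' = {64, 65}.


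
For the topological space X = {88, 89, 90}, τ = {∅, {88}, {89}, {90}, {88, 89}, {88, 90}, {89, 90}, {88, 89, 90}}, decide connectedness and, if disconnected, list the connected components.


(X, τ) is disconnected; components = [{88}, {89}, {90}].

Find clopen sets (U ∈ τ with X ∖ U ∈ τ):
  U = ∅, X ∖ U = {88, 89, 90} — both open, so U is clopen.
  U = {88}, X ∖ U = {89, 90} — both open, so U is clopen.
  U = {89}, X ∖ U = {88, 90} — both open, so U is clopen.
  U = {90}, X ∖ U = {88, 89} — both open, so U is clopen.
  U = {88, 89}, X ∖ U = {90} — both open, so U is clopen.
  U = {88, 90}, X ∖ U = {89} — both open, so U is clopen.
  U = {89, 90}, X ∖ U = {88} — both open, so U is clopen.
  U = {88, 89, 90}, X ∖ U = ∅ — both open, so U is clopen.
Nontrivial clopen(s) exist: e.g. {90}. So (X, τ) is disconnected.
Compute connected components by grouping points that agree on all clopens:
  component: {88}
  component: {89}
  component: {90}


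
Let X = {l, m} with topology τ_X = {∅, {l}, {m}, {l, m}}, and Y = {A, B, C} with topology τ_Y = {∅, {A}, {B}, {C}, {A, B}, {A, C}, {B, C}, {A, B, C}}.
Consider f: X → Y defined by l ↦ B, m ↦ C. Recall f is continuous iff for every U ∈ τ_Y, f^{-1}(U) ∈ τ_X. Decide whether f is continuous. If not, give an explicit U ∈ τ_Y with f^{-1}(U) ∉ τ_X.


f IS continuous.

Compute f^{-1}(U) for each U ∈ τ_Y:
  U = ∅: f^{-1}(U) = ∅ ∈ τ_X ✓.
  U = {A}: f^{-1}(U) = ∅ ∈ τ_X ✓.
  U = {B}: f^{-1}(U) = {l} ∈ τ_X ✓.
  U = {C}: f^{-1}(U) = {m} ∈ τ_X ✓.
  U = {A, B}: f^{-1}(U) = {l} ∈ τ_X ✓.
  U = {A, C}: f^{-1}(U) = {m} ∈ τ_X ✓.
  U = {B, C}: f^{-1}(U) = {l, m} ∈ τ_X ✓.
  U = {A, B, C}: f^{-1}(U) = {l, m} ∈ τ_X ✓.
Every preimage lies in τ_X, so f IS continuous.


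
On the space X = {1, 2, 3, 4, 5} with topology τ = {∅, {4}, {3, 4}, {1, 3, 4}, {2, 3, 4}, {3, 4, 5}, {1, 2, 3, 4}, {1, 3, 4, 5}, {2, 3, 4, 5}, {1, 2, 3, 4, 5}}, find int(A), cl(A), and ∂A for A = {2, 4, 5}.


int(A) = {4}, cl(A) = {1, 2, 3, 4, 5}, ∂A = {1, 2, 3, 5}.

Closed sets in (X, τ) are complements of opens:
  closed(X, τ) = {∅, {1}, {2}, {5}, {1, 2}, {1, 5}, {2, 5}, {1, 2, 5}, {1, 2, 3, 5}, {1, 2, 3, 4, 5}}.
int(A) = ⋃ {U ∈ τ : U ⊆ A}. Opens contained in A: ∅, {4}.
Taking the union of these: int(A) = {4}.
cl(A) = ⋂ {C closed : A ⊆ C}. Closed sets containing A: {1, 2, 3, 4, 5}.
Intersecting these: cl(A) = {1, 2, 3, 4, 5}.
∂A = cl(A) ∖ int(A) = {1, 2, 3, 4, 5} ∖ {4} = {1, 2, 3, 5}.


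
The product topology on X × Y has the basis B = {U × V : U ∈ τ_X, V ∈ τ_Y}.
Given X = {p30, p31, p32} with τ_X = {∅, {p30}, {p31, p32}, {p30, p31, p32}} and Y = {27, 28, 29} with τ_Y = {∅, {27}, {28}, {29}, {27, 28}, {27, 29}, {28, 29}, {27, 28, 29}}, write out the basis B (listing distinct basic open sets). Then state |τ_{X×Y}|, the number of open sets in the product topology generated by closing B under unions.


Basis B = {∅ × ∅, {p30} × {27}, {p30} × {28}, {p30} × {29}, {p30} × {27, 28}, {p30} × {27, 29}, {p30} × {28, 29}, {p31, p32} × {27}, {p31, p32} × {28}, {p31, p32} × {29}, {p30} × {27, 28, 29}, {p30, p31, p32} × {27}, {p30, p31, p32} × {28}, {p30, p31, p32} × {29}, {p31, p32} × {27, 28}, {p31, p32} × {27, 29}, {p31, p32} × {28, 29}, {p30, p31, p32} × {27, 28}, {p30, p31, p32} × {27, 29}, {p30, p31, p32} × {28, 29}, {p31, p32} × {27, 28, 29}, {p30, p31, p32} × {27, 28, 29}}; |τ_{X×Y}| = 64.

Enumerate products U × V with U ∈ τ_X, V ∈ τ_Y (deduplicated):
  ∅ × ∅ = {} (∅)
  {p30} × {27} = {(p30,27)}
  {p30} × {28} = {(p30,28)}
  {p30} × {29} = {(p30,29)}
  {p30} × {27, 28} = {(p30,27), (p30,28)}
  {p30} × {27, 29} = {(p30,27), (p30,29)}
  {p30} × {28, 29} = {(p30,28), (p30,29)}
  {p31, p32} × {27} = {(p31,27), (p32,27)}
  {p31, p32} × {28} = {(p31,28), (p32,28)}
  {p31, p32} × {29} = {(p31,29), (p32,29)}
  {p30} × {27, 28, 29} = {(p30,27), (p30,28), (p30,29)}
  {p30, p31, p32} × {27} = {(p30,27), (p31,27), (p32,27)}
  {p30, p31, p32} × {28} = {(p30,28), (p31,28), (p32,28)}
  {p30, p31, p32} × {29} = {(p30,29), (p31,29), (p32,29)}
  {p31, p32} × {27, 28} = {(p31,27), (p31,28), (p32,27), (p32,28)}
  {p31, p32} × {27, 29} = {(p31,27), (p31,29), (p32,27), (p32,29)}
  {p31, p32} × {28, 29} = {(p31,28), (p31,29), (p32,28), (p32,29)}
  {p30, p31, p32} × {27, 28} = {(p30,27), (p30,28), (p31,27), (p31,28), (p32,27), (p32,28)}
  {p30, p31, p32} × {27, 29} = {(p30,27), (p30,29), (p31,27), (p31,29), (p32,27), (p32,29)}
  {p30, p31, p32} × {28, 29} = {(p30,28), (p30,29), (p31,28), (p31,29), (p32,28), (p32,29)}
  {p31, p32} × {27, 28, 29} = {(p31,27), (p31,28), (p31,29), (p32,27), (p32,28), (p32,29)}
  {p30, p31, p32} × {27, 28, 29} = {(p30,27), (p30,28), (p30,29), (p31,27), (p31,28), (p31,29), (p32,27), (p32,28), (p32,29)}
These 22 distinct sets form the basis B.
Close under arbitrary unions to get τ_{X×Y}; counting gives |τ_{X×Y}| = 64.


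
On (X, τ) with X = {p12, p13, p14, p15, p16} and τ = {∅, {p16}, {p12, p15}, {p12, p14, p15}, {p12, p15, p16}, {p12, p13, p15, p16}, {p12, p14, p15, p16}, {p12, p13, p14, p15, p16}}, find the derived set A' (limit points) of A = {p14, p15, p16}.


A' = {p12, p13, p14}

For each x ∈ X, list the open sets U ∈ τ with x ∈ U, then check whether U ∩ (A ∖ {x}) ≠ ∅ for every such U.
  x = p12: opens ∋ x are {p12, p15}, {p12, p14, p15}, {p12, p15, p16}, {p12, p13, p15, p16}, {p12, p14, p15, p16}, {p12, p13, p14, p15, p16}; each meets A ∖ {p12}, so x IS a limit point.
  x = p13: opens ∋ x are {p12, p13, p15, p16}, {p12, p13, p14, p15, p16}; each meets A ∖ {p13}, so x IS a limit point.
  x = p14: opens ∋ x are {p12, p14, p15}, {p12, p14, p15, p16}, {p12, p13, p14, p15, p16}; each meets A ∖ {p14}, so x IS a limit point.
  x = p15: open {p12, p15} ∋ x has {p12, p15} ∩ (A ∖ {p15}) = ∅, so x is NOT a limit point.
  x = p16: open {p16} ∋ x has {p16} ∩ (A ∖ {p16}) = ∅, so x is NOT a limit point.
Collecting: A' = {p12, p13, p14}.


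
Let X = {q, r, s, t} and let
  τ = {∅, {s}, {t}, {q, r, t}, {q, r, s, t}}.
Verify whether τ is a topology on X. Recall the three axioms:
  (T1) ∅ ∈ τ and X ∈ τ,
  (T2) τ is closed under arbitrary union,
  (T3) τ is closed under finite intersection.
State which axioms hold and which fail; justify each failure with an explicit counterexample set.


τ is NOT a topology on X.

Axiom (T1): ∅ ∈ τ? Yes; X ∈ τ? Yes.
Axiom (T2/T3): check pairwise unions and intersections of members of τ.
Counterexample for (T2): {s} ∪ {t} = {s, t} ∉ τ. Therefore τ is NOT a topology.


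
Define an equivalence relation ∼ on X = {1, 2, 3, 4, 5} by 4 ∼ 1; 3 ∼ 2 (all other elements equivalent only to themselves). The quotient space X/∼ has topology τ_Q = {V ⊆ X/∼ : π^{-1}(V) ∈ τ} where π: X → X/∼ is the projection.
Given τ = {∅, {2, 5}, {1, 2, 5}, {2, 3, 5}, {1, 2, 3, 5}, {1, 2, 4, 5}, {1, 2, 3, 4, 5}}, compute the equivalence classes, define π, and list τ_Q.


X/∼ = {[1=4], [2=3], [5]}; |τ_Q| = 3.

Equivalence classes: [1=4], [2=3], [5].
Quotient map π: X → X/∼ sends 1 ↦ [1=4], 2 ↦ [2=3], 3 ↦ [2=3], 4 ↦ [1=4], 5 ↦ [5].
For each subset V ⊆ X/∼, compute π^{-1}(V) ⊆ X and check whether π^{-1}(V) ∈ τ. V is open in τ_Q iff π^{-1}(V) ∈ τ.
  V = {}: π^{-1}(V) = ∅ ∈ τ ✓.
  V = {[1=4]}: π^{-1}(V) = {1, 4} ∉ τ ✗.
  V = {[2=3]}: π^{-1}(V) = {2, 3} ∉ τ ✗.
  V = {[1=4], [2=3]}: π^{-1}(V) = {1, 2, 3, 4} ∉ τ ✗.
  V = {[5]}: π^{-1}(V) = {5} ∉ τ ✗.
  V = {[1=4], [5]}: π^{-1}(V) = {1, 4, 5} ∉ τ ✗.
  V = {[2=3], [5]}: π^{-1}(V) = {2, 3, 5} ∈ τ ✓.
  V = {[1=4], [2=3], [5]}: π^{-1}(V) = {1, 2, 3, 4, 5} ∈ τ ✓.
Open sets in the quotient: τ_Q = {{}, {[2=3], [5]}, {[1=4], [2=3], [5]}} (3 elements).


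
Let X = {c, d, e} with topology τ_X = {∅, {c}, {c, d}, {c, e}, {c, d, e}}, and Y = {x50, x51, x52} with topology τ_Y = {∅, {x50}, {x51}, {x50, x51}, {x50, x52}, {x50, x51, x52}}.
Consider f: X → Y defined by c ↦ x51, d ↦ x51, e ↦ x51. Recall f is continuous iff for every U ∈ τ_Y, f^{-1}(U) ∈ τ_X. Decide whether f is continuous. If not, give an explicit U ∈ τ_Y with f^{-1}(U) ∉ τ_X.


f IS continuous.

Compute f^{-1}(U) for each U ∈ τ_Y:
  U = ∅: f^{-1}(U) = ∅ ∈ τ_X ✓.
  U = {x50}: f^{-1}(U) = ∅ ∈ τ_X ✓.
  U = {x51}: f^{-1}(U) = {c, d, e} ∈ τ_X ✓.
  U = {x50, x51}: f^{-1}(U) = {c, d, e} ∈ τ_X ✓.
  U = {x50, x52}: f^{-1}(U) = ∅ ∈ τ_X ✓.
  U = {x50, x51, x52}: f^{-1}(U) = {c, d, e} ∈ τ_X ✓.
Every preimage lies in τ_X, so f IS continuous.


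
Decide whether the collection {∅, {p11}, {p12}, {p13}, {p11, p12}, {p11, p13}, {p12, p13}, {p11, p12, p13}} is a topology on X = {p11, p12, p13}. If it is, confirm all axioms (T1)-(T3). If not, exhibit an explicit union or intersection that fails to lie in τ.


τ IS a topology on X.

Axiom (T1): ∅ ∈ τ? Yes; X ∈ τ? Yes.
Axiom (T2/T3): check pairwise unions and intersections of members of τ.
All pairwise intersections and unions checked — each lies in τ. Therefore τ satisfies (T1), (T2), (T3): it IS a topology on X.


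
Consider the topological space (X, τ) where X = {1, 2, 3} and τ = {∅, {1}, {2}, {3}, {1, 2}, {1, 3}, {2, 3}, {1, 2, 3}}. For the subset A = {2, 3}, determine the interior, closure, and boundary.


int(A) = {2, 3}, cl(A) = {2, 3}, ∂A = ∅.

Closed sets in (X, τ) are complements of opens:
  closed(X, τ) = {∅, {1}, {2}, {3}, {1, 2}, {1, 3}, {2, 3}, {1, 2, 3}}.
int(A) = ⋃ {U ∈ τ : U ⊆ A}. Opens contained in A: ∅, {2}, {3}, {2, 3}.
Taking the union of these: int(A) = {2, 3}.
cl(A) = ⋂ {C closed : A ⊆ C}. Closed sets containing A: {2, 3}, {1, 2, 3}.
Intersecting these: cl(A) = {2, 3}.
∂A = cl(A) ∖ int(A) = {2, 3} ∖ {2, 3} = ∅.


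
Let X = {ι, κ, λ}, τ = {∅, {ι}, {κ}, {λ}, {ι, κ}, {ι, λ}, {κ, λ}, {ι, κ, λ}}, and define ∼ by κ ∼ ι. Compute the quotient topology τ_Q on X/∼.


X/∼ = {[ι=κ], [λ]}; |τ_Q| = 4.

Equivalence classes: [ι=κ], [λ].
Quotient map π: X → X/∼ sends ι ↦ [ι=κ], κ ↦ [ι=κ], λ ↦ [λ].
For each subset V ⊆ X/∼, compute π^{-1}(V) ⊆ X and check whether π^{-1}(V) ∈ τ. V is open in τ_Q iff π^{-1}(V) ∈ τ.
  V = {}: π^{-1}(V) = ∅ ∈ τ ✓.
  V = {[ι=κ]}: π^{-1}(V) = {ι, κ} ∈ τ ✓.
  V = {[λ]}: π^{-1}(V) = {λ} ∈ τ ✓.
  V = {[ι=κ], [λ]}: π^{-1}(V) = {ι, κ, λ} ∈ τ ✓.
Open sets in the quotient: τ_Q = {{}, {[ι=κ]}, {[λ]}, {[ι=κ], [λ]}} (4 elements).


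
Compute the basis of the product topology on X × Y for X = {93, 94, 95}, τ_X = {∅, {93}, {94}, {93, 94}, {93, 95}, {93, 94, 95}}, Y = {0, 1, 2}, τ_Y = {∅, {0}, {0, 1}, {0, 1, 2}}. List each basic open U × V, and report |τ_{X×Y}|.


Basis B = {∅ × ∅, {93} × {0}, {94} × {0}, {93} × {0, 1}, {93, 94} × {0}, {93, 95} × {0}, {94} × {0, 1}, {93} × {0, 1, 2}, {93, 94, 95} × {0}, {94} × {0, 1, 2}, {93, 94} × {0, 1}, {93, 95} × {0, 1}, {93, 94} × {0, 1, 2}, {93, 95} × {0, 1, 2}, {93, 94, 95} × {0, 1}, {93, 94, 95} × {0, 1, 2}}; |τ_{X×Y}| = 40.

Enumerate products U × V with U ∈ τ_X, V ∈ τ_Y (deduplicated):
  ∅ × ∅ = {} (∅)
  {93} × {0} = {(93,0)}
  {94} × {0} = {(94,0)}
  {93} × {0, 1} = {(93,0), (93,1)}
  {93, 94} × {0} = {(93,0), (94,0)}
  {93, 95} × {0} = {(93,0), (95,0)}
  {94} × {0, 1} = {(94,0), (94,1)}
  {93} × {0, 1, 2} = {(93,0), (93,1), (93,2)}
  {93, 94, 95} × {0} = {(93,0), (94,0), (95,0)}
  {94} × {0, 1, 2} = {(94,0), (94,1), (94,2)}
  {93, 94} × {0, 1} = {(93,0), (93,1), (94,0), (94,1)}
  {93, 95} × {0, 1} = {(93,0), (93,1), (95,0), (95,1)}
  {93, 94} × {0, 1, 2} = {(93,0), (93,1), (93,2), (94,0), (94,1), (94,2)}
  {93, 95} × {0, 1, 2} = {(93,0), (93,1), (93,2), (95,0), (95,1), (95,2)}
  {93, 94, 95} × {0, 1} = {(93,0), (93,1), (94,0), (94,1), (95,0), (95,1)}
  {93, 94, 95} × {0, 1, 2} = {(93,0), (93,1), (93,2), (94,0), (94,1), (94,2), (95,0), (95,1), (95,2)}
These 16 distinct sets form the basis B.
Close under arbitrary unions to get τ_{X×Y}; counting gives |τ_{X×Y}| = 40.


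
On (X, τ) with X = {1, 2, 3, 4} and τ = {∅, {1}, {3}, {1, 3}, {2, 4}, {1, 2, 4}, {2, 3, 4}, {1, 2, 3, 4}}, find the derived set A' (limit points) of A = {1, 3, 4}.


A' = {2}

For each x ∈ X, list the open sets U ∈ τ with x ∈ U, then check whether U ∩ (A ∖ {x}) ≠ ∅ for every such U.
  x = 1: open {1} ∋ x has {1} ∩ (A ∖ {1}) = ∅, so x is NOT a limit point.
  x = 2: opens ∋ x are {2, 4}, {1, 2, 4}, {2, 3, 4}, {1, 2, 3, 4}; each meets A ∖ {2}, so x IS a limit point.
  x = 3: open {3} ∋ x has {3} ∩ (A ∖ {3}) = ∅, so x is NOT a limit point.
  x = 4: open {2, 4} ∋ x has {2, 4} ∩ (A ∖ {4}) = ∅, so x is NOT a limit point.
Collecting: A' = {2}.


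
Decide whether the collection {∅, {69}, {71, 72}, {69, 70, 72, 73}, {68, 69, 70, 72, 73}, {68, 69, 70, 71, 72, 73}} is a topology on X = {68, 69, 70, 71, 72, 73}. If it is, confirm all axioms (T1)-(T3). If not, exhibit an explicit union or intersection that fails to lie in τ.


τ is NOT a topology on X.

Axiom (T1): ∅ ∈ τ? Yes; X ∈ τ? Yes.
Axiom (T2/T3): check pairwise unions and intersections of members of τ.
Counterexample for (T2): {69} ∪ {71, 72} = {69, 71, 72} ∉ τ. Therefore τ is NOT a topology.


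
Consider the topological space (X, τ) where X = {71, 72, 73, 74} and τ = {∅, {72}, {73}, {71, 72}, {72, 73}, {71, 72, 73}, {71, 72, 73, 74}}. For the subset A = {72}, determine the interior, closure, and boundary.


int(A) = {72}, cl(A) = {71, 72, 74}, ∂A = {71, 74}.

Closed sets in (X, τ) are complements of opens:
  closed(X, τ) = {∅, {74}, {71, 74}, {73, 74}, {71, 72, 74}, {71, 73, 74}, {71, 72, 73, 74}}.
int(A) = ⋃ {U ∈ τ : U ⊆ A}. Opens contained in A: ∅, {72}.
Taking the union of these: int(A) = {72}.
cl(A) = ⋂ {C closed : A ⊆ C}. Closed sets containing A: {71, 72, 74}, {71, 72, 73, 74}.
Intersecting these: cl(A) = {71, 72, 74}.
∂A = cl(A) ∖ int(A) = {71, 72, 74} ∖ {72} = {71, 74}.


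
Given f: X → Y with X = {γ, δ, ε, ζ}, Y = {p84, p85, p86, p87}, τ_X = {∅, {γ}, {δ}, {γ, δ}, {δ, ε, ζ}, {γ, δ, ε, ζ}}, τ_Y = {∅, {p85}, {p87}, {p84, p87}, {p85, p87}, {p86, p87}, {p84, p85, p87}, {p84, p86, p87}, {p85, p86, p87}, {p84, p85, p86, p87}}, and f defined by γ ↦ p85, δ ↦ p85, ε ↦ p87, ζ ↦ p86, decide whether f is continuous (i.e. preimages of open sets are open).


f is NOT continuous.

Compute f^{-1}(U) for each U ∈ τ_Y:
  U = ∅: f^{-1}(U) = ∅ ∈ τ_X ✓.
  U = {p85}: f^{-1}(U) = {γ, δ} ∈ τ_X ✓.
  U = {p87}: f^{-1}(U) = {ε} ∉ τ_X ✗.
  U = {p84, p87}: f^{-1}(U) = {ε} ∉ τ_X ✗.
  U = {p85, p87}: f^{-1}(U) = {γ, δ, ε} ∉ τ_X ✗.
  U = {p86, p87}: f^{-1}(U) = {ε, ζ} ∉ τ_X ✗.
  U = {p84, p85, p87}: f^{-1}(U) = {γ, δ, ε} ∉ τ_X ✗.
  U = {p84, p86, p87}: f^{-1}(U) = {ε, ζ} ∉ τ_X ✗.
  U = {p85, p86, p87}: f^{-1}(U) = {γ, δ, ε, ζ} ∈ τ_X ✓.
  U = {p84, p85, p86, p87}: f^{-1}(U) = {γ, δ, ε, ζ} ∈ τ_X ✓.
Found U = {p87} with f^{-1}(U) = {ε} not in τ_X. Therefore f is NOT continuous.


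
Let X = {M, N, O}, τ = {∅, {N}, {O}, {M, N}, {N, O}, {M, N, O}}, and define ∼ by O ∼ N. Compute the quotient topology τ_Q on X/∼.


X/∼ = {[M], [N=O]}; |τ_Q| = 3.

Equivalence classes: [M], [N=O].
Quotient map π: X → X/∼ sends M ↦ [M], N ↦ [N=O], O ↦ [N=O].
For each subset V ⊆ X/∼, compute π^{-1}(V) ⊆ X and check whether π^{-1}(V) ∈ τ. V is open in τ_Q iff π^{-1}(V) ∈ τ.
  V = {}: π^{-1}(V) = ∅ ∈ τ ✓.
  V = {[M]}: π^{-1}(V) = {M} ∉ τ ✗.
  V = {[N=O]}: π^{-1}(V) = {N, O} ∈ τ ✓.
  V = {[M], [N=O]}: π^{-1}(V) = {M, N, O} ∈ τ ✓.
Open sets in the quotient: τ_Q = {{}, {[N=O]}, {[M], [N=O]}} (3 elements).


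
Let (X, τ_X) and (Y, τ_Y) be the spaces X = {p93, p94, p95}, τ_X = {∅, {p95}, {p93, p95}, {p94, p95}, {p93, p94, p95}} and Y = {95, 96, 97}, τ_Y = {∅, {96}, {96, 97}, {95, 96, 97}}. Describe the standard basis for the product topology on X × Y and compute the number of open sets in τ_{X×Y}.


Basis B = {∅ × ∅, {p95} × {96}, {p93, p95} × {96}, {p94, p95} × {96}, {p95} × {96, 97}, {p93, p94, p95} × {96}, {p95} × {95, 96, 97}, {p93, p95} × {96, 97}, {p94, p95} × {96, 97}, {p93, p95} × {95, 96, 97}, {p93, p94, p95} × {96, 97}, {p94, p95} × {95, 96, 97}, {p93, p94, p95} × {95, 96, 97}}; |τ_{X×Y}| = 30.

Enumerate products U × V with U ∈ τ_X, V ∈ τ_Y (deduplicated):
  ∅ × ∅ = {} (∅)
  {p95} × {96} = {(p95,96)}
  {p93, p95} × {96} = {(p93,96), (p95,96)}
  {p94, p95} × {96} = {(p94,96), (p95,96)}
  {p95} × {96, 97} = {(p95,96), (p95,97)}
  {p93, p94, p95} × {96} = {(p93,96), (p94,96), (p95,96)}
  {p95} × {95, 96, 97} = {(p95,95), (p95,96), (p95,97)}
  {p93, p95} × {96, 97} = {(p93,96), (p93,97), (p95,96), (p95,97)}
  {p94, p95} × {96, 97} = {(p94,96), (p94,97), (p95,96), (p95,97)}
  {p93, p95} × {95, 96, 97} = {(p93,95), (p93,96), (p93,97), (p95,95), (p95,96), (p95,97)}
  {p93, p94, p95} × {96, 97} = {(p93,96), (p93,97), (p94,96), (p94,97), (p95,96), (p95,97)}
  {p94, p95} × {95, 96, 97} = {(p94,95), (p94,96), (p94,97), (p95,95), (p95,96), (p95,97)}
  {p93, p94, p95} × {95, 96, 97} = {(p93,95), (p93,96), (p93,97), (p94,95), (p94,96), (p94,97), (p95,95), (p95,96), (p95,97)}
These 13 distinct sets form the basis B.
Close under arbitrary unions to get τ_{X×Y}; counting gives |τ_{X×Y}| = 30.


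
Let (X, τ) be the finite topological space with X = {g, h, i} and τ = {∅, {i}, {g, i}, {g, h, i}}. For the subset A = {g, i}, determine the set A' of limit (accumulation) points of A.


A' = {g, h}

For each x ∈ X, list the open sets U ∈ τ with x ∈ U, then check whether U ∩ (A ∖ {x}) ≠ ∅ for every such U.
  x = g: opens ∋ x are {g, i}, {g, h, i}; each meets A ∖ {g}, so x IS a limit point.
  x = h: opens ∋ x are {g, h, i}; each meets A ∖ {h}, so x IS a limit point.
  x = i: open {i} ∋ x has {i} ∩ (A ∖ {i}) = ∅, so x is NOT a limit point.
Collecting: A' = {g, h}.


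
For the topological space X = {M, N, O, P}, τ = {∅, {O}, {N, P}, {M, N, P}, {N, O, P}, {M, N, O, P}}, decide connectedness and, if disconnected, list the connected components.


(X, τ) is disconnected; components = [{O}, {M, N, P}].

Find clopen sets (U ∈ τ with X ∖ U ∈ τ):
  U = ∅, X ∖ U = {M, N, O, P} — both open, so U is clopen.
  U = {O}, X ∖ U = {M, N, P} — both open, so U is clopen.
  U = {M, N, P}, X ∖ U = {O} — both open, so U is clopen.
  U = {M, N, O, P}, X ∖ U = ∅ — both open, so U is clopen.
Nontrivial clopen(s) exist: e.g. {O}. So (X, τ) is disconnected.
Compute connected components by grouping points that agree on all clopens:
  component: {O}
  component: {M, N, P}


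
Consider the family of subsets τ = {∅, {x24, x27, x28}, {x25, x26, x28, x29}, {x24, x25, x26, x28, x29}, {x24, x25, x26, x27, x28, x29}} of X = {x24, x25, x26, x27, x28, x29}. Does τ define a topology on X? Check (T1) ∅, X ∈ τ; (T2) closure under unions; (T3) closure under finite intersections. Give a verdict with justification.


τ is NOT a topology on X.

Axiom (T1): ∅ ∈ τ? Yes; X ∈ τ? Yes.
Axiom (T2/T3): check pairwise unions and intersections of members of τ.
Counterexample for (T3): {x24, x27, x28} ∩ {x25, x26, x28, x29} = {x28} ∉ τ. Therefore τ is NOT a topology.


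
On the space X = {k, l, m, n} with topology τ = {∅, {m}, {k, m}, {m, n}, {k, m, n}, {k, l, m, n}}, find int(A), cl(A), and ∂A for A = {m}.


int(A) = {m}, cl(A) = {k, l, m, n}, ∂A = {k, l, n}.

Closed sets in (X, τ) are complements of opens:
  closed(X, τ) = {∅, {l}, {k, l}, {l, n}, {k, l, n}, {k, l, m, n}}.
int(A) = ⋃ {U ∈ τ : U ⊆ A}. Opens contained in A: ∅, {m}.
Taking the union of these: int(A) = {m}.
cl(A) = ⋂ {C closed : A ⊆ C}. Closed sets containing A: {k, l, m, n}.
Intersecting these: cl(A) = {k, l, m, n}.
∂A = cl(A) ∖ int(A) = {k, l, m, n} ∖ {m} = {k, l, n}.


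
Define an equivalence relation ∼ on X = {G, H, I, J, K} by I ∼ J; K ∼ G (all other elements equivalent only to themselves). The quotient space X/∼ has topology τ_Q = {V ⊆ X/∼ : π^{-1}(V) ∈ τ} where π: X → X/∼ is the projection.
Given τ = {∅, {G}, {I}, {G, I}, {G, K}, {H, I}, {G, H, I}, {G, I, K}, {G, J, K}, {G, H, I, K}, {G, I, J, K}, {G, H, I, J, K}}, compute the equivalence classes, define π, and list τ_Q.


X/∼ = {[G=K], [H], [I=J]}; |τ_Q| = 4.

Equivalence classes: [G=K], [H], [I=J].
Quotient map π: X → X/∼ sends G ↦ [G=K], H ↦ [H], I ↦ [I=J], J ↦ [I=J], K ↦ [G=K].
For each subset V ⊆ X/∼, compute π^{-1}(V) ⊆ X and check whether π^{-1}(V) ∈ τ. V is open in τ_Q iff π^{-1}(V) ∈ τ.
  V = {}: π^{-1}(V) = ∅ ∈ τ ✓.
  V = {[G=K]}: π^{-1}(V) = {G, K} ∈ τ ✓.
  V = {[H]}: π^{-1}(V) = {H} ∉ τ ✗.
  V = {[G=K], [H]}: π^{-1}(V) = {G, H, K} ∉ τ ✗.
  V = {[I=J]}: π^{-1}(V) = {I, J} ∉ τ ✗.
  V = {[G=K], [I=J]}: π^{-1}(V) = {G, I, J, K} ∈ τ ✓.
  V = {[H], [I=J]}: π^{-1}(V) = {H, I, J} ∉ τ ✗.
  V = {[G=K], [H], [I=J]}: π^{-1}(V) = {G, H, I, J, K} ∈ τ ✓.
Open sets in the quotient: τ_Q = {{}, {[G=K]}, {[G=K], [I=J]}, {[G=K], [H], [I=J]}} (4 elements).
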